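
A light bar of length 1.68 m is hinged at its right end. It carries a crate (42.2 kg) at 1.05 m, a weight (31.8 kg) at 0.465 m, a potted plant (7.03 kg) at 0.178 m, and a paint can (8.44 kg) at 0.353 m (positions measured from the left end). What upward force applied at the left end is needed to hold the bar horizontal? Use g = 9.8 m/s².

About the right end:
Crate: 42.2 × 9.8 = 413.6 N down at 1.05 m → arm 0.63 m, τ = 413.6 × 0.63 = 260.6 N·m counterclockwise.
Weight: 31.8 × 9.8 = 311.6 N down at 0.465 m → arm 1.215 m, τ = 311.6 × 1.215 = 378.6 N·m counterclockwise.
Potted plant: 7.03 × 9.8 = 68.89 N down at 0.178 m → arm 1.502 m, τ = 68.89 × 1.502 = 103.5 N·m counterclockwise.
Paint can: 8.44 × 9.8 = 82.71 N down at 0.353 m → arm 1.327 m, τ = 82.71 × 1.327 = 109.8 N·m counterclockwise.
Net moment of the loads = 852.5 N·m counterclockwise.
The upward force F acts at the left end, arm 1.68 m, giving F × 1.68 clockwise.
Στ = 0 ⇒ F × 1.68 = 852.5 ⇒ F = 852.5 / 1.68 = 507 N.

F ≈ 507 N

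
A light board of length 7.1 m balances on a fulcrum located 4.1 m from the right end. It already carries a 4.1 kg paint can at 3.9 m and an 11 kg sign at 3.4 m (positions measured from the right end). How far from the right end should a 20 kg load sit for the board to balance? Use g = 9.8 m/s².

Take moments about the fulcrum (at 4.1 m from the right end).
Paint can: 4.1 × 9.8 = 40.18 N down at 3.9 m → arm 0.2 m, τ = 40.18 × 0.2 = 8.036 N·m clockwise.
Sign: 11 × 9.8 = 107.8 N down at 3.4 m → arm 0.7 m, τ = 107.8 × 0.7 = 75.46 N·m clockwise.
Net moment of existing loads = 83.5 N·m clockwise.
The load weighs 20 × 9.8 = 196 N and must supply an equal counterclockwise moment, so its lever arm about the fulcrum is 83.5 / 196 = 0.426 m.
That puts it at 4.1 + 0.426 = 4.53 m from the right end.

x ≈ 4.53 m from the right end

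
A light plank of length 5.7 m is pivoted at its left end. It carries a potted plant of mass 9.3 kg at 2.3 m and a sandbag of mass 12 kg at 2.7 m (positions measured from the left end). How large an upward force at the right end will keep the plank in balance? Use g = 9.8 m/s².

Choose the left end as the axis so the unknown pivot reaction has zero arm there.
Potted plant: 9.3 × 9.8 = 91.14 N down at 2.3 m → arm 2.3 m, τ = 91.14 × 2.3 = 209.6 N·m clockwise.
Sandbag: 12 × 9.8 = 117.6 N down at 2.7 m → arm 2.7 m, τ = 117.6 × 2.7 = 317.5 N·m clockwise.
Net moment of the loads = 527.1 N·m clockwise.
The upward force F acts at the right end, arm 5.7 m, giving F × 5.7 counterclockwise.
Setting net torque to zero: F × 5.7 = 527.1 → F = 527.1 / 5.7 = 92.5 N.

F ≈ 92.5 N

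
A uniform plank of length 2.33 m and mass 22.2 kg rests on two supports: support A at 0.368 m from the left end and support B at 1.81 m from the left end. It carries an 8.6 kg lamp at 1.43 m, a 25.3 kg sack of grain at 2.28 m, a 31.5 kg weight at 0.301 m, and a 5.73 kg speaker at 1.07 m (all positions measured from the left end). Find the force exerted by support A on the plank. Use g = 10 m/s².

About support B:
Beam weight: 22.2 × 10 = 222 N down at 1.165 m → arm 0.645 m, τ = 222 × 0.645 = 143.2 N·m counterclockwise.
Lamp: 8.6 × 10 = 86 N down at 1.43 m → arm 0.38 m, τ = 86 × 0.38 = 32.68 N·m counterclockwise.
Sack of grain: 25.3 × 10 = 253 N down at 2.28 m → arm 0.47 m, τ = 253 × 0.47 = 118.9 N·m clockwise.
Weight: 31.5 × 10 = 315 N down at 0.301 m → arm 1.509 m, τ = 315 × 1.509 = 475.3 N·m counterclockwise.
Speaker: 5.73 × 10 = 57.3 N down at 1.07 m → arm 0.74 m, τ = 57.3 × 0.74 = 42.4 N·m counterclockwise.
Net load moment about support B = 574.7 N·m counterclockwise.
Reaction R at support A is upward at 0.368 m, arm 1.442 m → moment R × 1.442 clockwise.
Balancing moments: R × 1.442 = 574.7, giving R = 399 N.

R_A ≈ 399 N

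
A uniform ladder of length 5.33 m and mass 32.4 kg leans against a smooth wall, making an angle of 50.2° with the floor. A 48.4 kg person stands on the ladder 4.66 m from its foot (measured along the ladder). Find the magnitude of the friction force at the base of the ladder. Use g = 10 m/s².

f ≈ 488 N

Take moments about the foot of the ladder.
Ladder weight 32.4×10 = 324 N acts at 2.665 m along the ladder; its horizontal arm is 2.665·cos50.2° = 1.706 m → τ = 552.7 N·m clockwise.
Person: 48.4×10 = 484 N at 4.66 m → arm 2.983 m → τ = 1444 N·m clockwise.
Wall normal N acts horizontally at the top; its moment arm is the height L sinθ = 5.33·sin50.2° = 4.095 m, counterclockwise.
Balancing moments: N × 4.095 = 1997, giving N = 488 N.
ΣFx = 0: friction at the foot balances the wall's push, so f = N_wall = 488 N.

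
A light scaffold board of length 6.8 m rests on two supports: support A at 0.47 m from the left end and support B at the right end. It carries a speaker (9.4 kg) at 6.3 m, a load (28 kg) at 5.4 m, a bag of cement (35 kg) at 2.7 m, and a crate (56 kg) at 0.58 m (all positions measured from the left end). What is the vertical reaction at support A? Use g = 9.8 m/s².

R_A ≈ 829 N

Sum moments about support B (its reaction then has zero moment arm).
Speaker: 9.4 × 9.8 = 92.12 N down at 6.3 m → arm 0.5 m, τ = 92.12 × 0.5 = 46.06 N·m counterclockwise.
Load: 28 × 9.8 = 274.4 N down at 5.4 m → arm 1.4 m, τ = 274.4 × 1.4 = 384.2 N·m counterclockwise.
Bag of cement: 35 × 9.8 = 343 N down at 2.7 m → arm 4.1 m, τ = 343 × 4.1 = 1406 N·m counterclockwise.
Crate: 56 × 9.8 = 548.8 N down at 0.58 m → arm 6.22 m, τ = 548.8 × 6.22 = 3414 N·m counterclockwise.
Net load moment about support B = 5250 N·m counterclockwise.
Reaction R at support A is upward at 0.47 m, arm 6.33 m → moment R × 6.33 clockwise.
Balancing moments: R × 6.33 = 5250, giving R = 829 N.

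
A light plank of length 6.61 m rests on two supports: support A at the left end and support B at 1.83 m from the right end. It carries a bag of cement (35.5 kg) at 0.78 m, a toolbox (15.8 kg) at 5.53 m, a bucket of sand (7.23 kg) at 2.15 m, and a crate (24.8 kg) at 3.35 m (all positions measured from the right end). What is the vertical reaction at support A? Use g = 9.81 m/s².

R_A ≈ 126 N

Taking torques about support B:
Bag of cement: 35.5 × 9.81 = 348.3 N down at 0.78 m → arm 1.05 m, τ = 348.3 × 1.05 = 365.7 N·m clockwise.
Toolbox: 15.8 × 9.81 = 155 N down at 5.53 m → arm 3.7 m, τ = 155 × 3.7 = 573.5 N·m counterclockwise.
Bucket of sand: 7.23 × 9.81 = 70.93 N down at 2.15 m → arm 0.32 m, τ = 70.93 × 0.32 = 22.7 N·m counterclockwise.
Crate: 24.8 × 9.81 = 243.3 N down at 3.35 m → arm 1.52 m, τ = 243.3 × 1.52 = 369.8 N·m counterclockwise.
Net load moment about support B = 600.3 N·m counterclockwise.
Reaction R at support A is upward at 6.61 m, arm 4.78 m → moment R × 4.78 clockwise.
Setting net torque to zero: R × 4.78 = 600.3 → R = 126 N.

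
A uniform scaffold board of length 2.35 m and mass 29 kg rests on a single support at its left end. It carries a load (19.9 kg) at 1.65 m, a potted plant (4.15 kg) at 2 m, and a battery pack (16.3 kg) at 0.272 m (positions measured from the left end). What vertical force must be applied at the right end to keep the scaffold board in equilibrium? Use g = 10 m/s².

F ≈ 339 N

Sum moments about the left end (the unknown pivot reaction has zero arm there).
Beam weight: 29 × 10 = 290 N down at 1.175 m → arm 1.175 m, τ = 290 × 1.175 = 340.8 N·m clockwise.
Load: 19.9 × 10 = 199 N down at 1.65 m → arm 1.65 m, τ = 199 × 1.65 = 328.3 N·m clockwise.
Potted plant: 4.15 × 10 = 41.5 N down at 2 m → arm 2 m, τ = 41.5 × 2 = 83 N·m clockwise.
Battery pack: 16.3 × 10 = 163 N down at 0.272 m → arm 0.272 m, τ = 163 × 0.272 = 44.34 N·m clockwise.
Net moment of the loads = 796.4 N·m clockwise.
The upward force F acts at the right end, arm 2.35 m, giving F × 2.35 counterclockwise.
For rotational equilibrium, F × 2.35 = 796.4, so F = 796.4 / 2.35 = 339 N.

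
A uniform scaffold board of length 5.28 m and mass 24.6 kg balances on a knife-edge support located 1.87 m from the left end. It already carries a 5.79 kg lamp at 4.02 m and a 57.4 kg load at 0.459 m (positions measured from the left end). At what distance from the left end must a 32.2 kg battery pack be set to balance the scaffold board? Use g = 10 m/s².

x ≈ 3.41 m from the left end

About the knife-edge support (at 1.87 m from the left end):
Beam weight: 24.6 × 10 = 246 N down at 2.64 m → arm 0.77 m, τ = 246 × 0.77 = 189.4 N·m clockwise.
Lamp: 5.79 × 10 = 57.9 N down at 4.02 m → arm 2.15 m, τ = 57.9 × 2.15 = 124.5 N·m clockwise.
Load: 57.4 × 10 = 574 N down at 0.459 m → arm 1.411 m, τ = 574 × 1.411 = 809.9 N·m counterclockwise.
Net moment of existing loads = 496 N·m counterclockwise.
The battery pack weighs 32.2 × 10 = 322 N and must supply an equal clockwise moment, so its lever arm about the knife-edge support is 496 / 322 = 1.54 m.
That puts it at 1.87 + 1.54 = 3.41 m from the left end.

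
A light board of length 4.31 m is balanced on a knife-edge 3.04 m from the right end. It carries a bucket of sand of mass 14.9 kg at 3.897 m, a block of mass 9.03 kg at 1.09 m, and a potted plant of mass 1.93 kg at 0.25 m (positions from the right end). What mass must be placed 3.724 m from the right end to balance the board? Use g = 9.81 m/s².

Choose the knife-edge (at 3.04 m from the right end) as the axis so the support reaction has zero arm there.
Bucket of sand: 14.9 × 9.81 = 146.2 N down at 3.897 m → arm 0.857 m, τ = 146.2 × 0.857 = 125.3 N·m counterclockwise.
Block: 9.03 × 9.81 = 88.58 N down at 1.09 m → arm 1.95 m, τ = 88.58 × 1.95 = 172.7 N·m clockwise.
Potted plant: 1.93 × 9.81 = 18.93 N down at 0.25 m → arm 2.79 m, τ = 18.93 × 2.79 = 52.81 N·m clockwise.
Net moment of known loads = 100.2 N·m clockwise.
An unknown mass m at 3.724 m has arm 0.684 m; its moment is m·g·0.684 counterclockwise.
Balancing moments: m × 9.81 × 0.684 = 100.2, giving m = 100.2 / (9.81 × 0.684) = 14.9 kg.

m ≈ 14.9 kg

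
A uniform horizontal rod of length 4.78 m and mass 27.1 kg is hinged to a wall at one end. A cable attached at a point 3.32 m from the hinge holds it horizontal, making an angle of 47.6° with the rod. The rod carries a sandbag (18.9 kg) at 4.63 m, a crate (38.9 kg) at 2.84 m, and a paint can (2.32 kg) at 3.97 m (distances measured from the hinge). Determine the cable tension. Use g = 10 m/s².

T ≈ 1110 N

Sum moments about the hinge (the unknown hinge reaction has zero arm there).
Beam weight: 27.1 × 10 = 271 N down at 2.39 m → arm 2.39 m, τ = 271 × 2.39 = 647.7 N·m clockwise.
Sandbag: 18.9 × 10 = 189 N down at 4.63 m → arm 4.63 m, τ = 189 × 4.63 = 875.1 N·m clockwise.
Crate: 38.9 × 10 = 389 N down at 2.84 m → arm 2.84 m, τ = 389 × 2.84 = 1105 N·m clockwise.
Paint can: 2.32 × 10 = 23.2 N down at 3.97 m → arm 3.97 m, τ = 23.2 × 3.97 = 92.1 N·m clockwise.
Total clockwise load moment = 2720 N·m.
The cable tension T acts at 3.32 m; only its component perpendicular to the rod, T sinθ, produces torque. sin 47.6° = 0.7385.
Balancing moments: T × 3.32 × 0.7385 = 2720, giving T = 2720 / 2.452 = 1110 N.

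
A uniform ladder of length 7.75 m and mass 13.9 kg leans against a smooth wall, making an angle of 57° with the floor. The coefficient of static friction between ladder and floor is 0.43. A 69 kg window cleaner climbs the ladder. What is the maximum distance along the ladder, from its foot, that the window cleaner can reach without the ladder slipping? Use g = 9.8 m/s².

d ≈ 5.38 m

Taking torques about the foot of the ladder:
Ladder weight 13.9×9.8 = 136.2 N acts at 3.875 m along the ladder; its horizontal arm is 3.875·cos57° = 2.11 m → τ = 287.4 N·m clockwise.
Window cleaner weight 69×9.8 = 676.2 N at distance d → arm d·cos57° → τ = 676.2·d·0.5446 clockwise.
Wall normal N at the top has arm L sinθ = 6.5 m counterclockwise, so Στ = 0 gives N·6.5 = 287.4 + 368.3·d.
ΣFy = 0 ⇒ N_floor = 812.4 N, so the maximum friction is μ_s·N_floor = 0.43×812.4 = 349.3 N. ΣFx = 0 ⇒ N_wall = f, so at the slipping point N = 349.3 N.
Substituting: 349.3×6.5 = 287.4 + 368.3·d ⇒ d = (2270 − 287.4) / 368.3 = 5.38 m.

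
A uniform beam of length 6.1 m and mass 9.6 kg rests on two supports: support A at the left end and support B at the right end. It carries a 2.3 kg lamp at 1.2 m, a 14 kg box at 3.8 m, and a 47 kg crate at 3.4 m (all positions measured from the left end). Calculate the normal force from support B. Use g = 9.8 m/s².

R_B ≈ 394 N

Take moments about support A.
Beam weight: 9.6 × 9.8 = 94.08 N down at 3.05 m → arm 3.05 m, τ = 94.08 × 3.05 = 286.9 N·m clockwise.
Lamp: 2.3 × 9.8 = 22.54 N down at 1.2 m → arm 1.2 m, τ = 22.54 × 1.2 = 27.05 N·m clockwise.
Box: 14 × 9.8 = 137.2 N down at 3.8 m → arm 3.8 m, τ = 137.2 × 3.8 = 521.4 N·m clockwise.
Crate: 47 × 9.8 = 460.6 N down at 3.4 m → arm 3.4 m, τ = 460.6 × 3.4 = 1566 N·m clockwise.
Net load moment about support A = 2401 N·m clockwise.
Reaction R at support B is upward at 6.1 m, arm 6.1 m → moment R × 6.1 counterclockwise.
Setting net torque to zero: R × 6.1 = 2401 → R = 394 N.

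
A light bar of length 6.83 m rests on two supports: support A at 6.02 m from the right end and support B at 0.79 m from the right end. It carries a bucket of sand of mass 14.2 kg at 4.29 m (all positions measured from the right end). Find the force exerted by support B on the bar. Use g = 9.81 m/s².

R_B ≈ 46.1 N

Sum moments about support A (its reaction then has zero moment arm).
Bucket of sand: 14.2 × 9.81 = 139.3 N down at 4.29 m → arm 1.73 m, τ = 139.3 × 1.73 = 241 N·m clockwise.
Net load moment about support A = 241 N·m clockwise.
Reaction R at support B is upward at 0.79 m, arm 5.23 m → moment R × 5.23 counterclockwise.
Setting net torque to zero: R × 5.23 = 241 → R = 46.1 N.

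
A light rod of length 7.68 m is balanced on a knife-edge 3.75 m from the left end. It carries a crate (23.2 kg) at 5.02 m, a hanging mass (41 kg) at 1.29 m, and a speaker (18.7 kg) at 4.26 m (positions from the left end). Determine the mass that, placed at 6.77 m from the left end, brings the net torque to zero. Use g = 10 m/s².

m ≈ 20.5 kg

Choose the knife-edge (at 3.75 m from the left end) as the axis so the support reaction has zero arm there.
Crate: 23.2 × 10 = 232 N down at 5.02 m → arm 1.27 m, τ = 232 × 1.27 = 294.6 N·m clockwise.
Hanging mass: 41 × 10 = 410 N down at 1.29 m → arm 2.46 m, τ = 410 × 2.46 = 1009 N·m counterclockwise.
Speaker: 18.7 × 10 = 187 N down at 4.26 m → arm 0.51 m, τ = 187 × 0.51 = 95.37 N·m clockwise.
Net moment of known loads = 619 N·m counterclockwise.
An unknown mass m at 6.77 m has arm 3.02 m; its moment is m·g·3.02 clockwise.
For rotational equilibrium, m × 10 × 3.02 = 619, so m = 619 / (10 × 3.02) = 20.5 kg.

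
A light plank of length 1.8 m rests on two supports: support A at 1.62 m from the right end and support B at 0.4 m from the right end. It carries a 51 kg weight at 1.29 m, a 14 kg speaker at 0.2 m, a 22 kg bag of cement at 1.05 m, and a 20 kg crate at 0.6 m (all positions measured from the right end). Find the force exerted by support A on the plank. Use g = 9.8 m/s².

Choose support B as the axis so its reaction then has zero moment arm.
Weight: 51 × 9.8 = 499.8 N down at 1.29 m → arm 0.89 m, τ = 499.8 × 0.89 = 444.8 N·m counterclockwise.
Speaker: 14 × 9.8 = 137.2 N down at 0.2 m → arm 0.2 m, τ = 137.2 × 0.2 = 27.44 N·m clockwise.
Bag of cement: 22 × 9.8 = 215.6 N down at 1.05 m → arm 0.65 m, τ = 215.6 × 0.65 = 140.1 N·m counterclockwise.
Crate: 20 × 9.8 = 196 N down at 0.6 m → arm 0.2 m, τ = 196 × 0.2 = 39.2 N·m counterclockwise.
Net load moment about support B = 596.7 N·m counterclockwise.
Reaction R at support A is upward at 1.62 m, arm 1.22 m → moment R × 1.22 clockwise.
Balancing moments: R × 1.22 = 596.7, giving R = 489 N.

R_A ≈ 489 N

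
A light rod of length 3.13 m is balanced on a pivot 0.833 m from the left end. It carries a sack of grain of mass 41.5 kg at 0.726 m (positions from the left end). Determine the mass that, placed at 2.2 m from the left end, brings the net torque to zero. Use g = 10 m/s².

Choose the pivot (at 0.833 m from the left end) as the axis so the support reaction has zero arm there.
Sack of grain: 41.5 × 10 = 415 N down at 0.726 m → arm 0.107 m, τ = 415 × 0.107 = 44.41 N·m counterclockwise.
Net moment of known loads = 44.41 N·m counterclockwise.
An unknown mass m at 2.2 m has arm 1.367 m; its moment is m·g·1.367 clockwise.
For rotational equilibrium, m × 10 × 1.367 = 44.41, so m = 44.41 / (10 × 1.367) = 3.25 kg.

m ≈ 3.25 kg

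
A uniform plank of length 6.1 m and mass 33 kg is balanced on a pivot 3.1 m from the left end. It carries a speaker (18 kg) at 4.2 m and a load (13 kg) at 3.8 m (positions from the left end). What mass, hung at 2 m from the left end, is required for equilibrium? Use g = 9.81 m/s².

Sum moments about the pivot (at 3.1 m from the left end) (the support reaction has zero arm there).
Beam weight: 33 × 9.81 = 323.7 N down at 3.05 m → arm 0.05 m, τ = 323.7 × 0.05 = 16.18 N·m counterclockwise.
Speaker: 18 × 9.81 = 176.6 N down at 4.2 m → arm 1.1 m, τ = 176.6 × 1.1 = 194.3 N·m clockwise.
Load: 13 × 9.81 = 127.5 N down at 3.8 m → arm 0.7 m, τ = 127.5 × 0.7 = 89.25 N·m clockwise.
Net moment of known loads = 267.4 N·m clockwise.
An unknown mass m at 2 m has arm 1.1 m; its moment is m·g·1.1 counterclockwise.
Στ = 0 ⇒ m × 9.81 × 1.1 = 267.4 ⇒ m = 267.4 / (9.81 × 1.1) = 24.8 kg.

m ≈ 24.8 kg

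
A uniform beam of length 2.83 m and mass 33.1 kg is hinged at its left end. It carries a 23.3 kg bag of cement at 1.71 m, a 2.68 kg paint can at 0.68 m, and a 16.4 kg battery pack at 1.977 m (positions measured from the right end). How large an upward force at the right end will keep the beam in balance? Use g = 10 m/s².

F ≈ 328 N

About the left end:
Beam weight: 33.1 × 10 = 331 N down at 1.415 m → arm 1.415 m, τ = 331 × 1.415 = 468.4 N·m clockwise.
Bag of cement: 23.3 × 10 = 233 N down at 1.71 m → arm 1.12 m, τ = 233 × 1.12 = 261 N·m clockwise.
Paint can: 2.68 × 10 = 26.8 N down at 0.68 m → arm 2.15 m, τ = 26.8 × 2.15 = 57.62 N·m clockwise.
Battery pack: 16.4 × 10 = 164 N down at 1.977 m → arm 0.853 m, τ = 164 × 0.853 = 139.9 N·m clockwise.
Net moment of the loads = 926.9 N·m clockwise.
The upward force F acts at the right end, arm 2.83 m, giving F × 2.83 counterclockwise.
Balancing moments: F × 2.83 = 926.9, giving F = 926.9 / 2.83 = 328 N.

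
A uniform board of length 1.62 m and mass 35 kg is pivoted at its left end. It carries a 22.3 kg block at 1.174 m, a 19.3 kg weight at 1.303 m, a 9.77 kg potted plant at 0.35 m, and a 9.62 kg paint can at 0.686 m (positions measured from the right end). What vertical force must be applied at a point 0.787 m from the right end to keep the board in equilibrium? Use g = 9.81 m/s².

F ≈ 775 N

About the left end:
Beam weight: 35 × 9.81 = 343.4 N down at 0.81 m → arm 0.81 m, τ = 343.4 × 0.81 = 278.2 N·m clockwise.
Block: 22.3 × 9.81 = 218.8 N down at 1.174 m → arm 0.446 m, τ = 218.8 × 0.446 = 97.58 N·m clockwise.
Weight: 19.3 × 9.81 = 189.3 N down at 1.303 m → arm 0.317 m, τ = 189.3 × 0.317 = 60.01 N·m clockwise.
Potted plant: 9.77 × 9.81 = 95.84 N down at 0.35 m → arm 1.27 m, τ = 95.84 × 1.27 = 121.7 N·m clockwise.
Paint can: 9.62 × 9.81 = 94.37 N down at 0.686 m → arm 0.934 m, τ = 94.37 × 0.934 = 88.14 N·m clockwise.
Net moment of the loads = 645.6 N·m clockwise.
The upward force F acts at a point 0.787 m from the right end, arm 0.833 m, giving F × 0.833 counterclockwise.
For rotational equilibrium, F × 0.833 = 645.6, so F = 645.6 / 0.833 = 775 N.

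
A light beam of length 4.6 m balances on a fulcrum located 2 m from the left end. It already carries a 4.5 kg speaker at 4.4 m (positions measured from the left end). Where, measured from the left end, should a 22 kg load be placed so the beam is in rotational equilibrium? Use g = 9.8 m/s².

x ≈ 1.51 m from the left end

Sum moments about the fulcrum (at 2 m from the left end) (the support reaction has zero arm there).
Speaker: 4.5 × 9.8 = 44.1 N down at 4.4 m → arm 2.4 m, τ = 44.1 × 2.4 = 105.8 N·m clockwise.
Net moment of existing loads = 105.8 N·m clockwise.
The load weighs 22 × 9.8 = 215.6 N and must supply an equal counterclockwise moment, so its lever arm about the fulcrum is 105.8 / 215.6 = 0.491 m.
That puts it at 2 − 0.491 = 1.51 m from the left end.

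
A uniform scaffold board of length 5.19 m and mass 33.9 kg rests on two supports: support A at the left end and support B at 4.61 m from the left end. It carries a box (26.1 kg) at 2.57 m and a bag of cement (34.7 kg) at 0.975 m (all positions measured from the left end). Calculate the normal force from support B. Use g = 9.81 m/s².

Choose support A as the axis so its reaction then has zero moment arm.
Beam weight: 33.9 × 9.81 = 332.6 N down at 2.595 m → arm 2.595 m, τ = 332.6 × 2.595 = 863.1 N·m clockwise.
Box: 26.1 × 9.81 = 256 N down at 2.57 m → arm 2.57 m, τ = 256 × 2.57 = 657.9 N·m clockwise.
Bag of cement: 34.7 × 9.81 = 340.4 N down at 0.975 m → arm 0.975 m, τ = 340.4 × 0.975 = 331.9 N·m clockwise.
Net load moment about support A = 1853 N·m clockwise.
Reaction R at support B is upward at 4.61 m, arm 4.61 m → moment R × 4.61 counterclockwise.
For rotational equilibrium, R × 4.61 = 1853, so R = 402 N.

R_B ≈ 402 N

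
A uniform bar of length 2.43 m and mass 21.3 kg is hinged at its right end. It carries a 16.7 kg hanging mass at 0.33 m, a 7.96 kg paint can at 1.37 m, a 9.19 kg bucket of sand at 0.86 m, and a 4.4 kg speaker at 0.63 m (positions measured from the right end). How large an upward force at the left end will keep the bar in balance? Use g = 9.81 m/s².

Choose the right end as the axis so the unknown pivot reaction has zero arm there.
Beam weight: 21.3 × 9.81 = 209 N down at 1.215 m → arm 1.215 m, τ = 209 × 1.215 = 253.9 N·m counterclockwise.
Hanging mass: 16.7 × 9.81 = 163.8 N down at 0.33 m → arm 0.33 m, τ = 163.8 × 0.33 = 54.05 N·m counterclockwise.
Paint can: 7.96 × 9.81 = 78.09 N down at 1.37 m → arm 1.37 m, τ = 78.09 × 1.37 = 107 N·m counterclockwise.
Bucket of sand: 9.19 × 9.81 = 90.15 N down at 0.86 m → arm 0.86 m, τ = 90.15 × 0.86 = 77.53 N·m counterclockwise.
Speaker: 4.4 × 9.81 = 43.16 N down at 0.63 m → arm 0.63 m, τ = 43.16 × 0.63 = 27.19 N·m counterclockwise.
Net moment of the loads = 519.7 N·m counterclockwise.
The upward force F acts at the left end, arm 2.43 m, giving F × 2.43 clockwise.
For rotational equilibrium, F × 2.43 = 519.7, so F = 519.7 / 2.43 = 214 N.

F ≈ 214 N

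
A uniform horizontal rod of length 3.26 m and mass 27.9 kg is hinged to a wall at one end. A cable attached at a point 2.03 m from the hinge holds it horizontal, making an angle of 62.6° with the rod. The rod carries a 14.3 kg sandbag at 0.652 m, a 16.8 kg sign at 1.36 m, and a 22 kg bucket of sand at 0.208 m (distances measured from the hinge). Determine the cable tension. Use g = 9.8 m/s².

Sum moments about the hinge (the unknown hinge reaction has zero arm there).
Beam weight: 27.9 × 9.8 = 273.4 N down at 1.63 m → arm 1.63 m, τ = 273.4 × 1.63 = 445.6 N·m clockwise.
Sandbag: 14.3 × 9.8 = 140.1 N down at 0.652 m → arm 0.652 m, τ = 140.1 × 0.652 = 91.35 N·m clockwise.
Sign: 16.8 × 9.8 = 164.6 N down at 1.36 m → arm 1.36 m, τ = 164.6 × 1.36 = 223.9 N·m clockwise.
Bucket of sand: 22 × 9.8 = 215.6 N down at 0.208 m → arm 0.208 m, τ = 215.6 × 0.208 = 44.84 N·m clockwise.
Total clockwise load moment = 805.7 N·m.
The cable tension T acts at 2.03 m; only its component perpendicular to the rod, T sinθ, produces torque. sin 62.6° = 0.8878.
For rotational equilibrium, T × 2.03 × 0.8878 = 805.7, so T = 805.7 / 1.802 = 447 N.

T ≈ 447 N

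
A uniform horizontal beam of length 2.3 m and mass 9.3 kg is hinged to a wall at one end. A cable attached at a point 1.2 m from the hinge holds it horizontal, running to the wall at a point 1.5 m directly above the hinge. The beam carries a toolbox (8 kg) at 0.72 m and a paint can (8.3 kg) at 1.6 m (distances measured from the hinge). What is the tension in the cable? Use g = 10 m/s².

T ≈ 317 N

Sum moments about the hinge (the unknown hinge reaction has zero arm there).
Beam weight: 9.3 × 10 = 93 N down at 1.15 m → arm 1.15 m, τ = 93 × 1.15 = 106.9 N·m clockwise.
Toolbox: 8 × 10 = 80 N down at 0.72 m → arm 0.72 m, τ = 80 × 0.72 = 57.6 N·m clockwise.
Paint can: 8.3 × 10 = 83 N down at 1.6 m → arm 1.6 m, τ = 83 × 1.6 = 132.8 N·m clockwise.
Total clockwise load moment = 297.3 N·m.
The cable tension T acts at 1.2 m; only its component perpendicular to the beam, T sinθ, produces torque. sinθ = h/√(h²+d²) = 1.5/√(1.5²+1.2²) = 0.7809.
Balancing moments: T × 1.2 × 0.7809 = 297.3, giving T = 297.3 / 0.9371 = 317 N.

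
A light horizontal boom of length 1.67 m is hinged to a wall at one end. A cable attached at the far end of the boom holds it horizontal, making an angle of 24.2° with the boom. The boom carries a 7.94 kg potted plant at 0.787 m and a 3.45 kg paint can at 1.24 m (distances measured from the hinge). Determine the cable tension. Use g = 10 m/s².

T ≈ 154 N

Taking torques about the hinge:
Potted plant: 7.94 × 10 = 79.4 N down at 0.787 m → arm 0.787 m, τ = 79.4 × 0.787 = 62.49 N·m clockwise.
Paint can: 3.45 × 10 = 34.5 N down at 1.24 m → arm 1.24 m, τ = 34.5 × 1.24 = 42.78 N·m clockwise.
Total clockwise load moment = 105.3 N·m.
The cable tension T acts at 1.67 m; only its component perpendicular to the boom, T sinθ, produces torque. sin 24.2° = 0.4099.
Setting net torque to zero: T × 1.67 × 0.4099 = 105.3 → T = 105.3 / 0.6845 = 154 N.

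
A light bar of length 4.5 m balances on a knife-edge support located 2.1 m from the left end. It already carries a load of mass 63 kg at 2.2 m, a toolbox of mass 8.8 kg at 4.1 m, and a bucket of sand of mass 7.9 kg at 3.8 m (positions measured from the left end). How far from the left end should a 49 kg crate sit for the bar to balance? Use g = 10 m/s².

About the knife-edge support (at 2.1 m from the left end):
Load: 63 × 10 = 630 N down at 2.2 m → arm 0.1 m, τ = 630 × 0.1 = 63 N·m clockwise.
Toolbox: 8.8 × 10 = 88 N down at 4.1 m → arm 2 m, τ = 88 × 2 = 176 N·m clockwise.
Bucket of sand: 7.9 × 10 = 79 N down at 3.8 m → arm 1.7 m, τ = 79 × 1.7 = 134.3 N·m clockwise.
Net moment of existing loads = 373.3 N·m clockwise.
The crate weighs 49 × 10 = 490 N and must supply an equal counterclockwise moment, so its lever arm about the knife-edge support is 373.3 / 490 = 0.762 m.
That puts it at 2.1 − 0.762 = 1.34 m from the left end.

x ≈ 1.34 m from the left end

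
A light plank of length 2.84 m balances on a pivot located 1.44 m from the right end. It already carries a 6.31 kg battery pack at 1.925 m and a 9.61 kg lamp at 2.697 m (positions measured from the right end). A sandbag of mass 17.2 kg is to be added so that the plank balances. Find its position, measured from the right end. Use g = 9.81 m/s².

x ≈ 0.56 m from the right end

Sum moments about the pivot (at 1.44 m from the right end) (the support reaction has zero arm there).
Battery pack: 6.31 × 9.81 = 61.9 N down at 1.925 m → arm 0.485 m, τ = 61.9 × 0.485 = 30.02 N·m counterclockwise.
Lamp: 9.61 × 9.81 = 94.27 N down at 2.697 m → arm 1.257 m, τ = 94.27 × 1.257 = 118.5 N·m counterclockwise.
Net moment of existing loads = 148.5 N·m counterclockwise.
The sandbag weighs 17.2 × 9.81 = 168.7 N and must supply an equal clockwise moment, so its lever arm about the pivot is 148.5 / 168.7 = 0.88 m.
That puts it at 1.44 − 0.88 = 0.56 m from the right end.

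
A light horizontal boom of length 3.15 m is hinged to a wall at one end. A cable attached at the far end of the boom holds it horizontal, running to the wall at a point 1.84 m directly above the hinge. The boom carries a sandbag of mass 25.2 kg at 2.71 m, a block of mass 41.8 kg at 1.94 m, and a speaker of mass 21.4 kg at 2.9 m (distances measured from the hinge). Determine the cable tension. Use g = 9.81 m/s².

Sum moments about the hinge (the unknown hinge reaction has zero arm there).
Sandbag: 25.2 × 9.81 = 247.2 N down at 2.71 m → arm 2.71 m, τ = 247.2 × 2.71 = 669.9 N·m clockwise.
Block: 41.8 × 9.81 = 410.1 N down at 1.94 m → arm 1.94 m, τ = 410.1 × 1.94 = 795.6 N·m clockwise.
Speaker: 21.4 × 9.81 = 209.9 N down at 2.9 m → arm 2.9 m, τ = 209.9 × 2.9 = 608.7 N·m clockwise.
Total clockwise load moment = 2074 N·m.
The cable tension T acts at 3.15 m; only its component perpendicular to the boom, T sinθ, produces torque. sinθ = h/√(h²+d²) = 1.84/√(1.84²+3.15²) = 0.5044.
Στ = 0 ⇒ T × 3.15 × 0.5044 = 2074 ⇒ T = 2074 / 1.589 = 1310 N.

T ≈ 1310 N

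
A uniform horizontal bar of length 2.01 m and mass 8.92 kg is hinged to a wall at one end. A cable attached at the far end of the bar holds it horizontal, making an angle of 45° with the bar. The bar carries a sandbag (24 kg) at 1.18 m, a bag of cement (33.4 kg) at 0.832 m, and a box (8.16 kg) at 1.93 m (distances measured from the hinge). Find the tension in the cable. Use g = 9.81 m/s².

T ≈ 558 N

About the hinge:
Beam weight: 8.92 × 9.81 = 87.51 N down at 1.005 m → arm 1.005 m, τ = 87.51 × 1.005 = 87.95 N·m clockwise.
Sandbag: 24 × 9.81 = 235.4 N down at 1.18 m → arm 1.18 m, τ = 235.4 × 1.18 = 277.8 N·m clockwise.
Bag of cement: 33.4 × 9.81 = 327.7 N down at 0.832 m → arm 0.832 m, τ = 327.7 × 0.832 = 272.6 N·m clockwise.
Box: 8.16 × 9.81 = 80.05 N down at 1.93 m → arm 1.93 m, τ = 80.05 × 1.93 = 154.5 N·m clockwise.
Total clockwise load moment = 792.9 N·m.
The cable tension T acts at 2.01 m; only its component perpendicular to the bar, T sinθ, produces torque. sin 45° = 0.7071.
Στ = 0 ⇒ T × 2.01 × 0.7071 = 792.9 ⇒ T = 792.9 / 1.421 = 558 N.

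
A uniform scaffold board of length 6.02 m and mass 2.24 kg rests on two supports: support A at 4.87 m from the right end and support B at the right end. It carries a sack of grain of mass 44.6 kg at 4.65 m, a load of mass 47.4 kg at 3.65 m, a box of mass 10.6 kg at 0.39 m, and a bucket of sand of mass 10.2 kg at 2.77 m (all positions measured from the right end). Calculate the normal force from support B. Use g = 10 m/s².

R_B ≈ 289 N

Taking torques about support A:
Beam weight: 2.24 × 10 = 22.4 N down at 3.01 m → arm 1.86 m, τ = 22.4 × 1.86 = 41.66 N·m clockwise.
Sack of grain: 44.6 × 10 = 446 N down at 4.65 m → arm 0.22 m, τ = 446 × 0.22 = 98.12 N·m clockwise.
Load: 47.4 × 10 = 474 N down at 3.65 m → arm 1.22 m, τ = 474 × 1.22 = 578.3 N·m clockwise.
Box: 10.6 × 10 = 106 N down at 0.39 m → arm 4.48 m, τ = 106 × 4.48 = 474.9 N·m clockwise.
Bucket of sand: 10.2 × 10 = 102 N down at 2.77 m → arm 2.1 m, τ = 102 × 2.1 = 214.2 N·m clockwise.
Net load moment about support A = 1407 N·m clockwise.
Reaction R at support B is upward at 0 m, arm 4.87 m → moment R × 4.87 counterclockwise.
Στ = 0 ⇒ R × 4.87 = 1407 ⇒ R = 289 N.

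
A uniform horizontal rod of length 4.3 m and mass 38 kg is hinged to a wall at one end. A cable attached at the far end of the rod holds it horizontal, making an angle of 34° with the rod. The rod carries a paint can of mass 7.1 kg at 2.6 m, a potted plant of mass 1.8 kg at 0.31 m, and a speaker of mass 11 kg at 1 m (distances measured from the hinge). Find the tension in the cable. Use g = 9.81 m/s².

Choose the hinge as the axis so the unknown hinge reaction has zero arm there.
Beam weight: 38 × 9.81 = 372.8 N down at 2.15 m → arm 2.15 m, τ = 372.8 × 2.15 = 801.5 N·m clockwise.
Paint can: 7.1 × 9.81 = 69.65 N down at 2.6 m → arm 2.6 m, τ = 69.65 × 2.6 = 181.1 N·m clockwise.
Potted plant: 1.8 × 9.81 = 17.66 N down at 0.31 m → arm 0.31 m, τ = 17.66 × 0.31 = 5.475 N·m clockwise.
Speaker: 11 × 9.81 = 107.9 N down at 1 m → arm 1 m, τ = 107.9 × 1 = 107.9 N·m clockwise.
Total clockwise load moment = 1096 N·m.
The cable tension T acts at 4.3 m; only its component perpendicular to the rod, T sinθ, produces torque. sin 34° = 0.5592.
Στ = 0 ⇒ T × 4.3 × 0.5592 = 1096 ⇒ T = 1096 / 2.405 = 456 N.

T ≈ 456 N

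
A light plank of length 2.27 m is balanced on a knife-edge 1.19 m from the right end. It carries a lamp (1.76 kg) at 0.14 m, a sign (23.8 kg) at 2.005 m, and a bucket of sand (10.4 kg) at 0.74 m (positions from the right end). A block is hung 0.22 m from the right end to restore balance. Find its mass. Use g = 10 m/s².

Choose the knife-edge (at 1.19 m from the right end) as the axis so the support reaction has zero arm there.
Lamp: 1.76 × 10 = 17.6 N down at 0.14 m → arm 1.05 m, τ = 17.6 × 1.05 = 18.48 N·m clockwise.
Sign: 23.8 × 10 = 238 N down at 2.005 m → arm 0.815 m, τ = 238 × 0.815 = 194 N·m counterclockwise.
Bucket of sand: 10.4 × 10 = 104 N down at 0.74 m → arm 0.45 m, τ = 104 × 0.45 = 46.8 N·m clockwise.
Net moment of known loads = 128.7 N·m counterclockwise.
An unknown mass m at 0.22 m has arm 0.97 m; its moment is m·g·0.97 clockwise.
Balancing moments: m × 10 × 0.97 = 128.7, giving m = 128.7 / (10 × 0.97) = 13.3 kg.

m ≈ 13.3 kg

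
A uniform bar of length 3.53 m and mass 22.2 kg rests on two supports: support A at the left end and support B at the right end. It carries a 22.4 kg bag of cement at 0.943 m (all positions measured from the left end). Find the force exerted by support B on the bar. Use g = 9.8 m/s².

R_B ≈ 167 N

Choose support A as the axis so its reaction then has zero moment arm.
Beam weight: 22.2 × 9.8 = 217.6 N down at 1.765 m → arm 1.765 m, τ = 217.6 × 1.765 = 384.1 N·m clockwise.
Bag of cement: 22.4 × 9.8 = 219.5 N down at 0.943 m → arm 0.943 m, τ = 219.5 × 0.943 = 207 N·m clockwise.
Net load moment about support A = 591.1 N·m clockwise.
Reaction R at support B is upward at 3.53 m, arm 3.53 m → moment R × 3.53 counterclockwise.
For rotational equilibrium, R × 3.53 = 591.1, so R = 167 N.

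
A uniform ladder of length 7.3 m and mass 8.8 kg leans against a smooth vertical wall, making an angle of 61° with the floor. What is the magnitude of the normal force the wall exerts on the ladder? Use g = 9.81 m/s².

N_wall ≈ 23.9 N

Taking torques about the foot of the ladder:
Ladder weight 8.8×9.81 = 86.33 N acts at 3.65 m along the ladder; its horizontal arm is 3.65·cos61° = 1.77 m → τ = 152.8 N·m clockwise.
Wall normal N acts horizontally at the top; its moment arm is the height L sinθ = 7.3·sin61° = 6.385 m, counterclockwise.
Στ = 0 ⇒ N × 6.385 = 152.8 ⇒ N = 23.9 N.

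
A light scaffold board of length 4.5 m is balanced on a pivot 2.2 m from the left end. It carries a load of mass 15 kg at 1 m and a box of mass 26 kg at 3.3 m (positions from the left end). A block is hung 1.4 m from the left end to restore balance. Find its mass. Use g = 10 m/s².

About the pivot (at 2.2 m from the left end):
Load: 15 × 10 = 150 N down at 1 m → arm 1.2 m, τ = 150 × 1.2 = 180 N·m counterclockwise.
Box: 26 × 10 = 260 N down at 3.3 m → arm 1.1 m, τ = 260 × 1.1 = 286 N·m clockwise.
Net moment of known loads = 106 N·m clockwise.
An unknown mass m at 1.4 m has arm 0.8 m; its moment is m·g·0.8 counterclockwise.
Στ = 0 ⇒ m × 10 × 0.8 = 106 ⇒ m = 106 / (10 × 0.8) = 13.2 kg.

m ≈ 13.2 kg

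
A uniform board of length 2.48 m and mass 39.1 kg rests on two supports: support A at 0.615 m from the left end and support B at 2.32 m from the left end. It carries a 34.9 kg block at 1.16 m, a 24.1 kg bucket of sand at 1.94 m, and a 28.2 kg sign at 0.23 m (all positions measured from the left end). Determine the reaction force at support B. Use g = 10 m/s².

R_B ≈ 378 N

Sum moments about support A (its reaction then has zero moment arm).
Beam weight: 39.1 × 10 = 391 N down at 1.24 m → arm 0.625 m, τ = 391 × 0.625 = 244.4 N·m clockwise.
Block: 34.9 × 10 = 349 N down at 1.16 m → arm 0.545 m, τ = 349 × 0.545 = 190.2 N·m clockwise.
Bucket of sand: 24.1 × 10 = 241 N down at 1.94 m → arm 1.325 m, τ = 241 × 1.325 = 319.3 N·m clockwise.
Sign: 28.2 × 10 = 282 N down at 0.23 m → arm 0.385 m, τ = 282 × 0.385 = 108.6 N·m counterclockwise.
Net load moment about support A = 645.3 N·m clockwise.
Reaction R at support B is upward at 2.32 m, arm 1.705 m → moment R × 1.705 counterclockwise.
For rotational equilibrium, R × 1.705 = 645.3, so R = 378 N.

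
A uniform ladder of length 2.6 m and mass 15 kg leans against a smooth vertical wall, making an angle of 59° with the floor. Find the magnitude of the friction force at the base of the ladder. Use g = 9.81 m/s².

f ≈ 44.2 N

Choose the foot of the ladder as the axis so the floor normal and friction both act there and drop out.
Ladder weight 15×9.81 = 147.2 N acts at 1.3 m along the ladder; its horizontal arm is 1.3·cos59° = 0.6695 m → τ = 98.55 N·m clockwise.
Wall normal N acts horizontally at the top; its moment arm is the height L sinθ = 2.6·sin59° = 2.229 m, counterclockwise.
Setting net torque to zero: N × 2.229 = 98.55 → N = 44.2 N.
ΣFx = 0: friction at the foot balances the wall's push, so f = N_wall = 44.2 N.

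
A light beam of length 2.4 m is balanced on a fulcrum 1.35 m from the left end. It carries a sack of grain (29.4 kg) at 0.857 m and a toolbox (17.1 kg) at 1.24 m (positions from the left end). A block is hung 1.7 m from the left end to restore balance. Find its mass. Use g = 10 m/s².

Choose the fulcrum (at 1.35 m from the left end) as the axis so the support reaction has zero arm there.
Sack of grain: 29.4 × 10 = 294 N down at 0.857 m → arm 0.493 m, τ = 294 × 0.493 = 144.9 N·m counterclockwise.
Toolbox: 17.1 × 10 = 171 N down at 1.24 m → arm 0.11 m, τ = 171 × 0.11 = 18.81 N·m counterclockwise.
Net moment of known loads = 163.7 N·m counterclockwise.
An unknown mass m at 1.7 m has arm 0.35 m; its moment is m·g·0.35 clockwise.
Setting net torque to zero: m × 10 × 0.35 = 163.7 → m = 163.7 / (10 × 0.35) = 46.8 kg.

m ≈ 46.8 kg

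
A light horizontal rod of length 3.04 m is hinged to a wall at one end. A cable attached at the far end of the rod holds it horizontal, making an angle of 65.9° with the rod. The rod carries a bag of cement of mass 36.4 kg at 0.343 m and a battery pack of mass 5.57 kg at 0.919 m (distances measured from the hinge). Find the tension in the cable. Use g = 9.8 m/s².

T ≈ 62.2 N

About the hinge:
Bag of cement: 36.4 × 9.8 = 356.7 N down at 0.343 m → arm 0.343 m, τ = 356.7 × 0.343 = 122.3 N·m clockwise.
Battery pack: 5.57 × 9.8 = 54.59 N down at 0.919 m → arm 0.919 m, τ = 54.59 × 0.919 = 50.17 N·m clockwise.
Total clockwise load moment = 172.5 N·m.
The cable tension T acts at 3.04 m; only its component perpendicular to the rod, T sinθ, produces torque. sin 65.9° = 0.9128.
Balancing moments: T × 3.04 × 0.9128 = 172.5, giving T = 172.5 / 2.775 = 62.2 N.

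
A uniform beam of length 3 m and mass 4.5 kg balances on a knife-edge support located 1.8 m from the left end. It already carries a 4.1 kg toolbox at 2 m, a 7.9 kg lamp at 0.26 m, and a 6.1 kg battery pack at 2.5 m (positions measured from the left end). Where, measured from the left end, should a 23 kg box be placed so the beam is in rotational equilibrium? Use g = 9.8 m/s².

x ≈ 2.17 m from the left end

Choose the knife-edge support (at 1.8 m from the left end) as the axis so the support reaction has zero arm there.
Beam weight: 4.5 × 9.8 = 44.1 N down at 1.5 m → arm 0.3 m, τ = 44.1 × 0.3 = 13.23 N·m counterclockwise.
Toolbox: 4.1 × 9.8 = 40.18 N down at 2 m → arm 0.2 m, τ = 40.18 × 0.2 = 8.036 N·m clockwise.
Lamp: 7.9 × 9.8 = 77.42 N down at 0.26 m → arm 1.54 m, τ = 77.42 × 1.54 = 119.2 N·m counterclockwise.
Battery pack: 6.1 × 9.8 = 59.78 N down at 2.5 m → arm 0.7 m, τ = 59.78 × 0.7 = 41.85 N·m clockwise.
Net moment of existing loads = 82.54 N·m counterclockwise.
The box weighs 23 × 9.8 = 225.4 N and must supply an equal clockwise moment, so its lever arm about the knife-edge support is 82.54 / 225.4 = 0.366 m.
That puts it at 1.8 + 0.366 = 2.17 m from the left end.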